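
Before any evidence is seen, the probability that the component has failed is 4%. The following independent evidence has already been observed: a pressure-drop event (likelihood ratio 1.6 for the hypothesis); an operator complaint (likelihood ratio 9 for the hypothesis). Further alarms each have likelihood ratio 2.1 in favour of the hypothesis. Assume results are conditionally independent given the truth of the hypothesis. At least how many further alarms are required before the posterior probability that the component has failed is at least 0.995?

8

Prior odds = 0.04/0.96 = 1/24.
Combined Bayes factor of the evidence already in hand = 1.6 × 9 = 14.4.
Odds after that evidence = (1/24) × 14.4 = 0.6.
Target odds = 0.995/0.005 = 199.
Need 2.1ⁿ ≥ 199 ÷ 0.6 = 995/3.
2.1⁷ ≈180.109 falls short of 995/3 but 2.1⁸ ≈378.229 reaches it, so n = 8.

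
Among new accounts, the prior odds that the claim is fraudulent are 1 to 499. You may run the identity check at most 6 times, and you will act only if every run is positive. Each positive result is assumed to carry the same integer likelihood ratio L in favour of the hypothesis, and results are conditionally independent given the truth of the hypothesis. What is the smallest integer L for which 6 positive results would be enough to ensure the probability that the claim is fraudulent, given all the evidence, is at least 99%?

7

Prior odds = 1/499.
Target odds = 0.99/0.01 = 99.
Need L⁶ ≥ 99 ÷ (1/499) = 49401.
6⁶ = 46656 < 49401 ≤ 117649 = 7⁶, so L = 7.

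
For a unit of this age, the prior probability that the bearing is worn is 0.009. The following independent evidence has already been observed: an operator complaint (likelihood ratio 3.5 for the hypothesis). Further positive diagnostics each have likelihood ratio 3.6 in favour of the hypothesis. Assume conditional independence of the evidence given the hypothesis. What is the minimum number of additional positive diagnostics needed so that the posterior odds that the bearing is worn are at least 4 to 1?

4

Prior odds = 0.009/0.991 = 9/991.
Bayes factor of the evidence already in hand = 3.5.
Odds after that evidence = (9/991) × 3.5 = 63/1982.
Target odds = 4.
Need 3.6ⁿ ≥ 4 ÷ (63/1982) = 7928/63.
3.6³ = 46.656 falls short of 7928/63 but 3.6⁴ = 167.9616 reaches it, so n = 4.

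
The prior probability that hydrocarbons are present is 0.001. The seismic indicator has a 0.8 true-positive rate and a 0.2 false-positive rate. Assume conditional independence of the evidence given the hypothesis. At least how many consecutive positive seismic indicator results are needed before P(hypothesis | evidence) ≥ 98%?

Prior odds: 0.001 ÷ 0.999 = 1/999.
Likelihood ratio of a positive result = 0.8/0.2 = 4.
Target odds: 0.98 ÷ 0.02 = 49.
Require 4ⁿ ≥ 49 ÷ (1/999) = 48951.
4⁷ = 16384 falls short of 48951 but 4⁸ = 65536 reaches it, so n = 8.

8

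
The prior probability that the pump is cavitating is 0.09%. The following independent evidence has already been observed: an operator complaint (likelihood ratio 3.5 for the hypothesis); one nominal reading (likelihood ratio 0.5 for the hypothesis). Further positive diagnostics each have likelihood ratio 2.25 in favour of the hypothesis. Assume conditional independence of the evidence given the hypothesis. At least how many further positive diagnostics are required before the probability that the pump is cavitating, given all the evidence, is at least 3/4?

Prior odds = 0.0009/0.9991 = 9/9991.
Combined Bayes factor of the evidence already in hand = 3.5 × 0.5 = 1.75.
Odds after that evidence = (9/9991) × 1.75 = 63/39964.
Target odds = 0.75/0.25 = 3.
Need 2.25ⁿ ≥ 3 ÷ (63/39964) = 39964/21.
2.25⁹ = 387420489/262144 falls short of 39964/21 but 2.25¹⁰ ≈3325.26 reaches it, so n = 10.

10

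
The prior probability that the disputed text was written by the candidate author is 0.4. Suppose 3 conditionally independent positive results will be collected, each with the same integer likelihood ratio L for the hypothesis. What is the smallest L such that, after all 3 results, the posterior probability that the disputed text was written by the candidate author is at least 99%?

Prior odds = 0.4/0.6 = 2/3.
Target odds = 0.99/0.01 = 99.
Need L³ ≥ 99 ÷ (2/3) = 148.5.
5³ = 125 < 148.5 ≤ 216 = 6³, so L = 6.

6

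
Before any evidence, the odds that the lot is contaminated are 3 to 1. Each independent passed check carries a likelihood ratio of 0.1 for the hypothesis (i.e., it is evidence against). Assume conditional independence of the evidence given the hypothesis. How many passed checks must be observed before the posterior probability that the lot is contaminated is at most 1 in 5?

Prior odds = 3.
Likelihood ratio per passed check = 0.1.
Target posterior odds = 0.2/0.8 = 0.25.
Require 0.1ⁿ ≤ 0.25 ÷ 3 = 1/12.
0.1¹ = 0.1 is still above 1/12 but 0.1² = 0.01 is at or below it, so n = 2.

2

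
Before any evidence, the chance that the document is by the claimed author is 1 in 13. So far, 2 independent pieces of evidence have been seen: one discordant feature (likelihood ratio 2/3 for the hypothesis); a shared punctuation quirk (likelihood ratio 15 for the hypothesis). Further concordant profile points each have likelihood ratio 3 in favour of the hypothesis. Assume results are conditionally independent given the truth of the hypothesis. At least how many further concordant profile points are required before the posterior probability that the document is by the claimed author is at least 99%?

Prior odds = (1/13)/(12/13) = 1/12.
Combined Bayes factor of the evidence already in hand = (2/3) × 15 = 10.
Odds after that evidence = (1/12) × 10 = 5/6.
Target odds = 0.99/0.01 = 99.
Need 3ⁿ ≥ 99 ÷ (5/6) = 118.8.
3⁴ = 81 falls short of 118.8 but 3⁵ = 243 reaches it, so n = 5.

5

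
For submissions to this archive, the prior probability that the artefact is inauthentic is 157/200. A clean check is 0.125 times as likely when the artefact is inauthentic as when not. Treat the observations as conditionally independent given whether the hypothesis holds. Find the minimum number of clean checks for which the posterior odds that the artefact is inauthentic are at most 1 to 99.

3

Prior odds = 0.785/0.215 = 157/43.
Likelihood ratio per clean check = 0.125.
Target odds = 1/99.
Require 0.125ⁿ ≤ 1/99 ÷ (157/43) = 43/15543.
0.125² = 0.015625 is still above 43/15543 but 0.125³ = 0.001953125 is at or below it, so n = 3.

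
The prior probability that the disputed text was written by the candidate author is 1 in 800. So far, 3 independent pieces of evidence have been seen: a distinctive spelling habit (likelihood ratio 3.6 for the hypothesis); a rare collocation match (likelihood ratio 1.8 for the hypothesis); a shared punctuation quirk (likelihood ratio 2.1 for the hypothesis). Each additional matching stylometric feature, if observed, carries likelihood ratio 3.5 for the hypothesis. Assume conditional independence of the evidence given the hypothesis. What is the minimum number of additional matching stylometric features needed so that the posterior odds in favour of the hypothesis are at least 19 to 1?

Prior odds = 0.00125/0.99875 = 1/799.
Combined Bayes factor of the evidence already in hand = 3.6 × 1.8 × 2.1 = 13.608.
Odds after that evidence = (1/799) × 13.608 = 1701/99875.
Target odds = 19.
Need 3.5ⁿ ≥ 19 ÷ (1701/99875) = 1897625/1701.
3.5⁵ = 525.21875 falls short of 1897625/1701 but 3.5⁶ = 1838.265625 reaches it, so n = 6.

6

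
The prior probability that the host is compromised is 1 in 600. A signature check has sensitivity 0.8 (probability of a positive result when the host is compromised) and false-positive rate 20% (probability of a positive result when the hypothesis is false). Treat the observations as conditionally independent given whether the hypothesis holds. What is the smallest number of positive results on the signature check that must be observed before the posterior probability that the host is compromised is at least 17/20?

Prior odds = (1/600)/(599/600) = 1/599.
Likelihood ratio of a positive result = 0.8/0.2 = 4.
Target posterior odds = 0.85/0.15 = 17/3.
Require 4ⁿ ≥ 17/3 ÷ (1/599) = 10183/3.
4⁵ = 1024 falls short of 10183/3 but 4⁶ = 4096 reaches it, so n = 6.

6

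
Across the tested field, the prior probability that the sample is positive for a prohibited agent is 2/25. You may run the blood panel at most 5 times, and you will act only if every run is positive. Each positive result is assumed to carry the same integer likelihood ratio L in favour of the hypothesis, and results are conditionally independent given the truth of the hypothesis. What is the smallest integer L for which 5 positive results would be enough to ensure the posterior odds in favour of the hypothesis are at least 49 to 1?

4

Prior odds = 0.08/0.92 = 2/23.
Target odds = 49.
Need L⁵ ≥ 49 ÷ (2/23) = 563.5.
3⁵ = 243 < 563.5 ≤ 1024 = 4⁵, so L = 4.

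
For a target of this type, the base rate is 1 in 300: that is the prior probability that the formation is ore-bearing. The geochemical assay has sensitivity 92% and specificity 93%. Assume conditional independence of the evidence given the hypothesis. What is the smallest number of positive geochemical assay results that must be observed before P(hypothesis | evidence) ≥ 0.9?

Prior odds: (1/300) ÷ (299/300) = 1/299.
False-positive rate = 1 − 0.93 = 0.07; likelihood ratio of a positive = 0.92/0.07 = 92/7.
Target odds: 0.9 ÷ 0.1 = 9.
Require (92/7)ⁿ ≥ 9 ÷ (1/299) = 2691.
(92/7)³ = 778688/343 falls short of 2691 but (92/7)⁴ = 71639296/2401 reaches it, so n = 4.

4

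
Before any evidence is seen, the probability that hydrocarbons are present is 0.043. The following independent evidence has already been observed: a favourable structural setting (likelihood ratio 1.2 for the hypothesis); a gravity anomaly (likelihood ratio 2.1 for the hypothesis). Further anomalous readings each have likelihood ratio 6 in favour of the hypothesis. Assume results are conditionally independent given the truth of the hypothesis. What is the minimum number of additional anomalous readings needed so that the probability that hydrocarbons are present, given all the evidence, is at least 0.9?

3

Prior odds = 0.043/0.957 = 43/957.
Combined Bayes factor of the evidence already in hand = 1.2 × 2.1 = 2.52.
Odds after that evidence = (43/957) × 2.52 = 903/7975.
Target odds = 0.9/0.1 = 9.
Need 6ⁿ ≥ 9 ÷ (903/7975) = 23925/301.
6² = 36 falls short of 23925/301 but 6³ = 216 reaches it, so n = 3.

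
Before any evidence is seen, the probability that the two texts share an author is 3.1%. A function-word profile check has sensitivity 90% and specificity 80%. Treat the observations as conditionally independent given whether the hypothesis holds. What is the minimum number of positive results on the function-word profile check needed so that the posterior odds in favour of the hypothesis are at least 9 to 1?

4

Prior odds = 0.031/0.969 = 31/969.
False-positive rate = 1 − 0.8 = 0.2; likelihood ratio of a positive = 0.9/0.2 = 4.5.
Target odds = 9.
Require 4.5ⁿ ≥ 9 ÷ (31/969) = 8721/31.
4.5³ = 91.125 falls short of 8721/31 but 4.5⁴ = 410.0625 reaches it, so n = 4.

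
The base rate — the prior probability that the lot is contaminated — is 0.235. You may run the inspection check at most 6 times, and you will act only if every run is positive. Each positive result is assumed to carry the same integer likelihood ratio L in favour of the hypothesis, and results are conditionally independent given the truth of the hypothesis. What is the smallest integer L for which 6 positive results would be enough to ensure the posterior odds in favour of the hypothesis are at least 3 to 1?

2

Prior odds = 0.235/0.765 = 47/153.
Target odds = 3.
Need L⁶ ≥ 3 ÷ (47/153) = 459/47.
1⁶ = 1 < 459/47 ≤ 64 = 2⁶, so L = 2.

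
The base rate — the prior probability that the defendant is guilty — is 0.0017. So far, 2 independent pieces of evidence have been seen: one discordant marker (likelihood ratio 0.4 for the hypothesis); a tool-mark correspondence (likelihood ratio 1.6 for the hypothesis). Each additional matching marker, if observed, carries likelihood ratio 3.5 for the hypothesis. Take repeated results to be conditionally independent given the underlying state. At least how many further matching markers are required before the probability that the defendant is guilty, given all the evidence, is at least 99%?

10

Prior odds = 0.0017/0.9983 = 17/9983.
Combined Bayes factor of the evidence already in hand = 0.4 × 1.6 = 0.64.
Odds after that evidence = (17/9983) × 0.64 = 272/249575.
Target odds = 0.99/0.01 = 99.
Need 3.5ⁿ ≥ 99 ÷ (272/249575) = 24707925/272.
3.5⁹ = 40353607/512 falls short of 24707925/272 but 3.5¹⁰ = 282475249/1024 reaches it, so n = 10.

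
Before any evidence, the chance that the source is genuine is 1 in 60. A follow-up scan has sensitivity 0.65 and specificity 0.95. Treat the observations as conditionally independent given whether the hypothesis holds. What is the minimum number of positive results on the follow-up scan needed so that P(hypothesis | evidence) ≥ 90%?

Prior odds: (1/60) ÷ (59/60) = 1/59.
False-positive rate = 1 − 0.95 = 0.05; likelihood ratio of a positive = 0.65/0.05 = 13.
Target posterior odds = 0.9/0.1 = 9.
Require 13ⁿ ≥ 9 ÷ (1/59) = 531.
13² = 169 falls short of 531 but 13³ = 2197 reaches it, so n = 3.

3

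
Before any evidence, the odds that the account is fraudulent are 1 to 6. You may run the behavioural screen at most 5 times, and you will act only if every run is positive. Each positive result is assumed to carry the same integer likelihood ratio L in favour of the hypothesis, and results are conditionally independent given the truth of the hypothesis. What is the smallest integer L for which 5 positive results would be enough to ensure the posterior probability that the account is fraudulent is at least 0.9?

Prior odds = 1/6.
Target odds = 0.9/0.1 = 9.
Need L⁵ ≥ 9 ÷ (1/6) = 54.
2⁵ = 32 < 54 ≤ 243 = 3⁵, so L = 3.

3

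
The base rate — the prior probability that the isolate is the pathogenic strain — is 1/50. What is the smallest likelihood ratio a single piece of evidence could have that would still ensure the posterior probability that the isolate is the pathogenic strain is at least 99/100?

Prior odds = 0.02/0.98 = 1/49.
Target odds = 0.99/0.01 = 99.
Required Bayes factor = 99 ÷ (1/49) = 4851.

4851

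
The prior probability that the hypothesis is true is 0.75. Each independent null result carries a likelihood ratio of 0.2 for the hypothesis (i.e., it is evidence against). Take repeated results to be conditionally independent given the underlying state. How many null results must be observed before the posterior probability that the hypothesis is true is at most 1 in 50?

Prior odds = 0.75/0.25 = 3.
Likelihood ratio per null result = 0.2.
Target posterior odds = 0.02/0.98 = 1/49.
Need 3 × 0.2ⁿ ≤ 1/49, i.e. 0.2ⁿ ≤ 1/147.
0.2³ = 0.008 is still above 1/147 but 0.2⁴ = 0.0016 is at or below it, so n = 4.

4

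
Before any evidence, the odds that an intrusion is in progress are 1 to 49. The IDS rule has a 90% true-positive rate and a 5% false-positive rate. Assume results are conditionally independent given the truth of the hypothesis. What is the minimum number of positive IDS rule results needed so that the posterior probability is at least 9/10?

Prior odds = 1/49.
Likelihood ratio of a positive result = 0.9/0.05 = 18.
Target odds: 0.9 ÷ 0.1 = 9.
Require 18ⁿ ≥ 9 ÷ (1/49) = 441.
18² = 324 falls short of 441 but 18³ = 5832 reaches it, so n = 3.

3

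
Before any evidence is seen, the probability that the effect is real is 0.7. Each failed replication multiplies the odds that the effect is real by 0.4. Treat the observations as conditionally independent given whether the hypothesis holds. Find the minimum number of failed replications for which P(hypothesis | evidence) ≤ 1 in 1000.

9

Prior odds = 0.7/0.3 = 7/3.
Likelihood ratio per failed replication = 0.4.
Target posterior odds = 0.001/0.999 = 1/999.
Require 0.4ⁿ ≤ 1/999 ÷ (7/3) = 1/2331.
0.4⁸ = 256/390625 is still above 1/2331 but 0.4⁹ = 512/1953125 is at or below it, so n = 9.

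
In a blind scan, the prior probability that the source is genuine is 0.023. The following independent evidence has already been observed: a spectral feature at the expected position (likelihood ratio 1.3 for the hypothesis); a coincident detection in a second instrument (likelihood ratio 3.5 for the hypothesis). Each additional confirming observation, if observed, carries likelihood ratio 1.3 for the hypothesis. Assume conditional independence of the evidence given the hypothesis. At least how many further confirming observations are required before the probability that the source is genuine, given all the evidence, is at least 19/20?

Prior odds = 0.023/0.977 = 23/977.
Combined Bayes factor of the evidence already in hand = 1.3 × 3.5 = 4.55.
Odds after that evidence = (23/977) × 4.55 = 2093/19540.
Target odds = 0.95/0.05 = 19.
Need 1.3ⁿ ≥ 19 ÷ (2093/19540) = 371260/2093.
1.3¹⁹ ≈146.192 falls short of 371260/2093 but 1.3²⁰ ≈190.05 reaches it, so n = 20.

20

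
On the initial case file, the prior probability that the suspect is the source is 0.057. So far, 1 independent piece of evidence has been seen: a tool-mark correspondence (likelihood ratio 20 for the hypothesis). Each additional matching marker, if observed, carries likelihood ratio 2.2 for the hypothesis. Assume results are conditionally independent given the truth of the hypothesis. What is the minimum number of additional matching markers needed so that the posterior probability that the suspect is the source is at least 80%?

2

Prior odds = 0.057/0.943 = 57/943.
Bayes factor of the evidence already in hand = 20.
Odds after that evidence = (57/943) × 20 = 1140/943.
Target odds = 0.8/0.2 = 4.
Need 2.2ⁿ ≥ 4 ÷ (1140/943) = 943/285.
2.2¹ = 2.2 falls short of 943/285 but 2.2² = 4.84 reaches it, so n = 2.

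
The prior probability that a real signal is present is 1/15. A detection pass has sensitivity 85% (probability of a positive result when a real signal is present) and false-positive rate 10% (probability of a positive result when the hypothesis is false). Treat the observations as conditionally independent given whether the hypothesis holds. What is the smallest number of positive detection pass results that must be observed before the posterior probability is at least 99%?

Prior odds: (1/15) ÷ (14/15) = 1/14.
Likelihood ratio of a positive result = 0.85/0.1 = 8.5.
Target posterior odds = 0.99/0.01 = 99.
Require 8.5ⁿ ≥ 99 ÷ (1/14) = 1386.
8.5³ = 614.125 falls short of 1386 but 8.5⁴ = 5220.0625 reaches it, so n = 4.

4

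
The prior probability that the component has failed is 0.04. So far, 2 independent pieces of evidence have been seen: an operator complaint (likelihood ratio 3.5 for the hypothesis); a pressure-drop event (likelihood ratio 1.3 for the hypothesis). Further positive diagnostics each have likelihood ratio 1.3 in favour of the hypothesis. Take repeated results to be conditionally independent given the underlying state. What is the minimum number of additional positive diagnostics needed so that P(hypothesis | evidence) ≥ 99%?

Prior odds = 0.04/0.96 = 1/24.
Combined Bayes factor of the evidence already in hand = 3.5 × 1.3 = 4.55.
Odds after that evidence = (1/24) × 4.55 = 91/480.
Target odds = 0.99/0.01 = 99.
Need 1.3ⁿ ≥ 99 ÷ (91/480) = 47520/91.
1.3²³ ≈417.539 falls short of 47520/91 but 1.3²⁴ ≈542.801 reaches it, so n = 24.

24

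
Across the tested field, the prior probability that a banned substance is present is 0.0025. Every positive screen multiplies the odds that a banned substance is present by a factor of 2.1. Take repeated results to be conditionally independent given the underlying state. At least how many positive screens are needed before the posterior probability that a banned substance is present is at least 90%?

12

Prior odds: 0.0025 ÷ 0.9975 = 1/399.
Likelihood ratio per positive screen = 2.1.
Target odds: 0.9 ÷ 0.1 = 9.
Need (1/399) × 2.1ⁿ ≥ 9, i.e. 2.1ⁿ ≥ 3591.
2.1¹¹ ≈3502.78 falls short of 3591 but 2.1¹² ≈7355.83 reaches it, so n = 12.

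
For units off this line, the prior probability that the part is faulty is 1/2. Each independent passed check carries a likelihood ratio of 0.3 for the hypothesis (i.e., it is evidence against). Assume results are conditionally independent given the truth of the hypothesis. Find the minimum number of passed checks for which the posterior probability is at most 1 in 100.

4

Prior odds = 0.5/0.5 = 1.
Likelihood ratio per passed check = 0.3.
Target posterior odds = 0.01/0.99 = 1/99.
Need 1 × 0.3ⁿ ≤ 1/99, i.e. 0.3ⁿ ≤ 1/99.
0.3³ = 0.027 is still above 1/99 but 0.3⁴ = 0.0081 is at or below it, so n = 4.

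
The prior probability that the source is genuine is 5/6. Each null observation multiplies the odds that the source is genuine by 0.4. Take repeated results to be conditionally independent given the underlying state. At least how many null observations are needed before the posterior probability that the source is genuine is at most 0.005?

8

Prior odds = (5/6)/(1/6) = 5.
Likelihood ratio per null observation = 0.4.
Target odds: 0.005 ÷ 0.995 = 1/199.
Need 5 × 0.4ⁿ ≤ 1/199, i.e. 0.4ⁿ ≤ 1/995.
0.4⁷ = 128/78125 is still above 1/995 but 0.4⁸ = 256/390625 is at or below it, so n = 8.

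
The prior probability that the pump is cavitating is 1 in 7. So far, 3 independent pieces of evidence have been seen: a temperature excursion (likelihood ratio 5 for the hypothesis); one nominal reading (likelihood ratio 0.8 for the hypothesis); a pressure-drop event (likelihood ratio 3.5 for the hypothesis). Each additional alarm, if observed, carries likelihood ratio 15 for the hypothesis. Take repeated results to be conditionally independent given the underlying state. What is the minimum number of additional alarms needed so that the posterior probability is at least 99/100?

Prior odds = (1/7)/(6/7) = 1/6.
Combined Bayes factor of the evidence already in hand = 5 × 0.8 × 3.5 = 14.
Odds after that evidence = (1/6) × 14 = 7/3.
Target odds = 0.99/0.01 = 99.
Need 15ⁿ ≥ 99 ÷ (7/3) = 297/7.
15¹ = 15 falls short of 297/7 but 15² = 225 reaches it, so n = 2.

2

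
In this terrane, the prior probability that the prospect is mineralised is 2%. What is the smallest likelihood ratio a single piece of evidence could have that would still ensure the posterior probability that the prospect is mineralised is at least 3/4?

147

Prior odds = 0.02/0.98 = 1/49.
Target odds = 0.75/0.25 = 3.
Required Bayes factor = 3 ÷ (1/49) = 147.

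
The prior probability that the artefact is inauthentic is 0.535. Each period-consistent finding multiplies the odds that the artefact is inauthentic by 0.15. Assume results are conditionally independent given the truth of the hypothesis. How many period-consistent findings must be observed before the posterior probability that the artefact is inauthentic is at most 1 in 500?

Prior odds: 0.535 ÷ 0.465 = 107/93.
Likelihood ratio per period-consistent finding = 0.15.
Target odds: 0.002 ÷ 0.998 = 1/499.
Require 0.15ⁿ ≤ 1/499 ÷ (107/93) = 93/53393.
0.15³ = 0.003375 is still above 93/53393 but 0.15⁴ = 81/160000 is at or below it, so n = 4.

4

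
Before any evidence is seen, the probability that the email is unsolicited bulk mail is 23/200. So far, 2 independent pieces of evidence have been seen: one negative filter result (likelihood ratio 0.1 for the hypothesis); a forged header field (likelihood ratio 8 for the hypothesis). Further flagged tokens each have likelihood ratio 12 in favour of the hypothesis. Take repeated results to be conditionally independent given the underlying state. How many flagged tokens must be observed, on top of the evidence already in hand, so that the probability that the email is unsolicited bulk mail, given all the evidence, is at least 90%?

2

Prior odds = 0.115/0.885 = 23/177.
Combined Bayes factor of the evidence already in hand = 0.1 × 8 = 0.8.
Odds after that evidence = (23/177) × 0.8 = 92/885.
Target odds = 0.9/0.1 = 9.
Need 12ⁿ ≥ 9 ÷ (92/885) = 7965/92.
12¹ = 12 falls short of 7965/92 but 12² = 144 reaches it, so n = 2.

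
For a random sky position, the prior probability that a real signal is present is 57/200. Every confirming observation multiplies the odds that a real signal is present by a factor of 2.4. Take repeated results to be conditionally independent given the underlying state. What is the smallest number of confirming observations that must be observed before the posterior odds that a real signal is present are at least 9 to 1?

Prior odds = 0.285/0.715 = 57/143.
Likelihood ratio per confirming observation = 2.4.
Target odds = 9.
Require 2.4ⁿ ≥ 9 ÷ (57/143) = 429/19.
2.4³ = 13.824 falls short of 429/19 but 2.4⁴ = 33.1776 reaches it, so n = 4.

4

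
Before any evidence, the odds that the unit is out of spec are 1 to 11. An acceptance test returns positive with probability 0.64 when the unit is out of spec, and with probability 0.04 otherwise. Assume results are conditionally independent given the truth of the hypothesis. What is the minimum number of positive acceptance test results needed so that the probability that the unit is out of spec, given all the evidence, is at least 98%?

Prior odds = 1/11.
Likelihood ratio of a positive result = 0.64/0.04 = 16.
Target odds: 0.98 ÷ 0.02 = 49.
Require 16ⁿ ≥ 49 ÷ (1/11) = 539.
16² = 256 falls short of 539 but 16³ = 4096 reaches it, so n = 3.

3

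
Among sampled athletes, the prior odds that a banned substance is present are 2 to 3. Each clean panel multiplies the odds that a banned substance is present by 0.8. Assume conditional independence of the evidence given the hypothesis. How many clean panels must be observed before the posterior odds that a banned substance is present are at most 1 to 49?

Prior odds = 2/3.
Likelihood ratio per clean panel = 0.8.
Target odds = 1/49.
Require 0.8ⁿ ≤ 1/49 ÷ (2/3) = 3/98.
0.8¹⁵ ≈0.0351844 is still above 3/98 but 0.8¹⁶ ≈0.0281475 is at or below it, so n = 16.

16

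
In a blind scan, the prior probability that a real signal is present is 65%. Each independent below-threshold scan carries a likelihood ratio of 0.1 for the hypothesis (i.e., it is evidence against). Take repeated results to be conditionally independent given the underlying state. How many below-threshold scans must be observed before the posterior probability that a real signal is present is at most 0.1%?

Prior odds = 0.65/0.35 = 13/7.
Likelihood ratio per below-threshold scan = 0.1.
Target odds: 0.001 ÷ 0.999 = 1/999.
Require 0.1ⁿ ≤ 1/999 ÷ (13/7) = 7/12987.
0.1³ = 0.001 is still above 7/12987 but 0.1⁴ = 0.0001 is at or below it, so n = 4.

4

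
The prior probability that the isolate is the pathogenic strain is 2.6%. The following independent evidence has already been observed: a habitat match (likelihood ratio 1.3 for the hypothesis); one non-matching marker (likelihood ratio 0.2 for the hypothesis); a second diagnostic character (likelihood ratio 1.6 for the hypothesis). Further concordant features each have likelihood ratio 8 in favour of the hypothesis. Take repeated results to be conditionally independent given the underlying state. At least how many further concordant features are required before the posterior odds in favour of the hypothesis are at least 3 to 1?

Prior odds = 0.026/0.974 = 13/487.
Combined Bayes factor of the evidence already in hand = 1.3 × 0.2 × 1.6 = 0.416.
Odds after that evidence = (13/487) × 0.416 = 676/60875.
Target odds = 3.
Need 8ⁿ ≥ 3 ÷ (676/60875) = 182625/676.
8² = 64 falls short of 182625/676 but 8³ = 512 reaches it, so n = 3.

3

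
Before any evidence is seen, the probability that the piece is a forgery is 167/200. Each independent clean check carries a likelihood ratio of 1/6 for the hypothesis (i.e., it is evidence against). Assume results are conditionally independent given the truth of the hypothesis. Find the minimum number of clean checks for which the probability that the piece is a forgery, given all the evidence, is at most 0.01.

Prior odds: 0.835 ÷ 0.165 = 167/33.
Likelihood ratio per clean check = 1/6.
Target posterior odds = 0.01/0.99 = 1/99.
Need (167/33) × (1/6)ⁿ ≤ 1/99, i.e. (1/6)ⁿ ≤ 1/501.
(1/6)³ = 1/216 is still above 1/501 but (1/6)⁴ = 1/1296 is at or below it, so n = 4.

4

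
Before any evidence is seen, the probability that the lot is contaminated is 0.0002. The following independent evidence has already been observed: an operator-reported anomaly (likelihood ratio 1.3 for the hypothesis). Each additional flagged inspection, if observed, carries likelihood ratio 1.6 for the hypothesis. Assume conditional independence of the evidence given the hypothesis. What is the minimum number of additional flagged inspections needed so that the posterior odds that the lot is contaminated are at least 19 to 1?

Prior odds = 0.0002/0.9998 = 1/4999.
Bayes factor of the evidence already in hand = 1.3.
Odds after that evidence = (1/4999) × 1.3 = 13/49990.
Target odds = 19.
Need 1.6ⁿ ≥ 19 ÷ (13/49990) = 949810/13.
1.6²³ ≈49517.6 falls short of 949810/13 but 1.6²⁴ ≈79228.2 reaches it, so n = 24.

24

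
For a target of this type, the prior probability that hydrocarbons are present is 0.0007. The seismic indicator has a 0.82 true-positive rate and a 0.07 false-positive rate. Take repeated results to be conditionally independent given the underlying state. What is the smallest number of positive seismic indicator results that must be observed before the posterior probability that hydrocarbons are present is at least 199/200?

Prior odds = 0.0007/0.9993 = 7/9993.
Likelihood ratio of a positive result = 0.82/0.07 = 82/7.
Target odds: 0.995 ÷ 0.005 = 199.
Need (7/9993) × (82/7)ⁿ ≥ 199, i.e. (82/7)ⁿ ≥ 1988607/7.
(82/7)⁵ ≈220587 falls short of 1988607/7 but (82/7)⁶ ≈2.58401e+06 reaches it, so n = 6.

6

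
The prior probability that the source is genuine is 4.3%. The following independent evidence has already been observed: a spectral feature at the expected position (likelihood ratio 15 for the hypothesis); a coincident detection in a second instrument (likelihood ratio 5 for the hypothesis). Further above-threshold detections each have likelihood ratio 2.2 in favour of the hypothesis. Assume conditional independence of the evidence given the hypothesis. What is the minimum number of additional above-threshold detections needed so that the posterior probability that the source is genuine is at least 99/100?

Prior odds = 0.043/0.957 = 43/957.
Combined Bayes factor of the evidence already in hand = 15 × 5 = 75.
Odds after that evidence = (43/957) × 75 = 1075/319.
Target odds = 0.99/0.01 = 99.
Need 2.2ⁿ ≥ 99 ÷ (1075/319) = 31581/1075.
2.2⁴ = 23.4256 falls short of 31581/1075 but 2.2⁵ = 51.53632 reaches it, so n = 5.

5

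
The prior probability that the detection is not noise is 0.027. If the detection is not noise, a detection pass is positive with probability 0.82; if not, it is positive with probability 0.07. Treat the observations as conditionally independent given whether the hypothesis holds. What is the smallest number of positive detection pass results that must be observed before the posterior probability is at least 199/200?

Prior odds: 0.027 ÷ 0.973 = 27/973.
Likelihood ratio of a positive = 0.82/0.07 = 82/7.
Target odds: 0.995 ÷ 0.005 = 199.
Need (27/973) × (82/7)ⁿ ≥ 199, i.e. (82/7)ⁿ ≥ 193627/27.
(82/7)³ = 551368/343 falls short of 193627/27 but (82/7)⁴ = 45212176/2401 reaches it, so n = 4.

4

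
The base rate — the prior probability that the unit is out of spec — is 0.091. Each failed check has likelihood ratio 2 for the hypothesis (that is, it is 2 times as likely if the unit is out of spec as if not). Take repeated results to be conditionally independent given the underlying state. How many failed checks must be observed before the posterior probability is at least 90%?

7

Prior odds: 0.091 ÷ 0.909 = 91/909.
Likelihood ratio per failed check = 2.
Target odds: 0.9 ÷ 0.1 = 9.
Require 2ⁿ ≥ 9 ÷ (91/909) = 8181/91.
2⁶ = 64 falls short of 8181/91 but 2⁷ = 128 reaches it, so n = 7.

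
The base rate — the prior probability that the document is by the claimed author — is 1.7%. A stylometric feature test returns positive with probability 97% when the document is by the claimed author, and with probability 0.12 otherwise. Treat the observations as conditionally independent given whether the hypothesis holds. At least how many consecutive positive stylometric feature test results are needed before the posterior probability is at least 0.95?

4

Prior odds: 0.017 ÷ 0.983 = 17/983.
Likelihood ratio of a positive result = 0.97/0.12 = 97/12.
Target odds: 0.95 ÷ 0.05 = 19.
Require (97/12)ⁿ ≥ 19 ÷ (17/983) = 18677/17.
(97/12)³ = 912673/1728 falls short of 18677/17 but (97/12)⁴ = 88529281/20736 reaches it, so n = 4.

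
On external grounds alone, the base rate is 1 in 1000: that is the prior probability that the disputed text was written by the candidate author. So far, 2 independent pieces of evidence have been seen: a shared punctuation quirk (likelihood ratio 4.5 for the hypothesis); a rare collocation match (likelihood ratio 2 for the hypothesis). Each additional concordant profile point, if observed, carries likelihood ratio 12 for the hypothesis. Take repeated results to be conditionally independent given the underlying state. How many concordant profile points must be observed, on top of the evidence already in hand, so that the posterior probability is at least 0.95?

4

Prior odds = 0.001/0.999 = 1/999.
Combined Bayes factor of the evidence already in hand = 4.5 × 2 = 9.
Odds after that evidence = (1/999) × 9 = 1/111.
Target odds = 0.95/0.05 = 19.
Need 12ⁿ ≥ 19 ÷ (1/111) = 2109.
12³ = 1728 falls short of 2109 but 12⁴ = 20736 reaches it, so n = 4.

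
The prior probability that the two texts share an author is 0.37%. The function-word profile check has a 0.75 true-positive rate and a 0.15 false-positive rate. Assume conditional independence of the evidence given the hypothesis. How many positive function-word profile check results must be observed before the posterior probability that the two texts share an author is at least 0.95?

6

Prior odds = 0.0037/0.9963 = 37/9963.
Likelihood ratio of a positive result = 0.75/0.15 = 5.
Target posterior odds = 0.95/0.05 = 19.
Require 5ⁿ ≥ 19 ÷ (37/9963) = 189297/37.
5⁵ = 3125 falls short of 189297/37 but 5⁶ = 15625 reaches it, so n = 6.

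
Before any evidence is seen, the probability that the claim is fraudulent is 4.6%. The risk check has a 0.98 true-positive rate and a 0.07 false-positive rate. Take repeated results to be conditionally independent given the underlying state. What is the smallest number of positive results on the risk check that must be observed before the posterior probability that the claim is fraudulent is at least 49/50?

3

Prior odds: 0.046 ÷ 0.954 = 23/477.
Likelihood ratio of a positive result = 0.98/0.07 = 14.
Target posterior odds = 0.98/0.02 = 49.
Need (23/477) × 14ⁿ ≥ 49, i.e. 14ⁿ ≥ 23373/23.
14² = 196 falls short of 23373/23 but 14³ = 2744 reaches it, so n = 3.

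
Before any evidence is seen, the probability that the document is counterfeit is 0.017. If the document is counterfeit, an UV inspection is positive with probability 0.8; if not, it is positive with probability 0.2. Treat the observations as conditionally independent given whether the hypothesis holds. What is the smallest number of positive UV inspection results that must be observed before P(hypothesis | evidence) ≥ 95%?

6

Prior odds: 0.017 ÷ 0.983 = 17/983.
Likelihood ratio of a positive = 0.8/0.2 = 4.
Target posterior odds = 0.95/0.05 = 19.
Require 4ⁿ ≥ 19 ÷ (17/983) = 18677/17.
4⁵ = 1024 falls short of 18677/17 but 4⁶ = 4096 reaches it, so n = 6.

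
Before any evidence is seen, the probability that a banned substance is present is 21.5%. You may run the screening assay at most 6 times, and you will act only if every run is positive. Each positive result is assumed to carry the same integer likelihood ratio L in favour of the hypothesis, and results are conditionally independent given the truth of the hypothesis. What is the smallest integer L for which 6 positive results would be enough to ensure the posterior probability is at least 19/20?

3

Prior odds = 0.215/0.785 = 43/157.
Target odds = 0.95/0.05 = 19.
Need L⁶ ≥ 19 ÷ (43/157) = 2983/43.
2⁶ = 64 < 2983/43 ≤ 729 = 3⁶, so L = 3.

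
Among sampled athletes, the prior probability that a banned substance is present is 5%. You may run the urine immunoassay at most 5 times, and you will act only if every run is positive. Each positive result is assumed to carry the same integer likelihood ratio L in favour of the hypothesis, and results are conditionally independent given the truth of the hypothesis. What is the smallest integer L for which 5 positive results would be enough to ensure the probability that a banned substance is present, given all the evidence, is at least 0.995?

6

Prior odds = 0.05/0.95 = 1/19.
Target odds = 0.995/0.005 = 199.
Need L⁵ ≥ 199 ÷ (1/19) = 3781.
5⁵ = 3125 < 3781 ≤ 7776 = 6⁵, so L = 6.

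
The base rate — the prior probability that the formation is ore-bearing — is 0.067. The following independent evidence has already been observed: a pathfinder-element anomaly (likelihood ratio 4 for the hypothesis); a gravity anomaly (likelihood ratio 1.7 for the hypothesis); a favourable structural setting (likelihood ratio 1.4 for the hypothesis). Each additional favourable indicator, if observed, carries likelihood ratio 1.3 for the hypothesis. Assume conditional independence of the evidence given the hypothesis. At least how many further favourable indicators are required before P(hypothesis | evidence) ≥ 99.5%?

Prior odds = 0.067/0.933 = 67/933.
Combined Bayes factor of the evidence already in hand = 4 × 1.7 × 1.4 = 9.52.
Odds after that evidence = (67/933) × 9.52 = 15946/23325.
Target odds = 0.995/0.005 = 199.
Need 1.3ⁿ ≥ 199 ÷ (15946/23325) = 4641675/15946.
1.3²¹ ≈247.065 falls short of 4641675/15946 but 1.3²² ≈321.184 reaches it, so n = 22.

22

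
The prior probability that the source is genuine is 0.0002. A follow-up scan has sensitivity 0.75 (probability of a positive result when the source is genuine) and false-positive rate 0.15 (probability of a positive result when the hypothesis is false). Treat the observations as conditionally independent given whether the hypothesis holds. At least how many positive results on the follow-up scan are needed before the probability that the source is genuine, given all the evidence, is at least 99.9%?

10

Prior odds = 0.0002/0.9998 = 1/4999.
Likelihood ratio of a positive result = 0.75/0.15 = 5.
Target odds: 0.999 ÷ 0.001 = 999.
Need (1/4999) × 5ⁿ ≥ 999, i.e. 5ⁿ ≥ 4994001.
5⁹ = 1953125 falls short of 4994001 but 5¹⁰ = 9765625 reaches it, so n = 10.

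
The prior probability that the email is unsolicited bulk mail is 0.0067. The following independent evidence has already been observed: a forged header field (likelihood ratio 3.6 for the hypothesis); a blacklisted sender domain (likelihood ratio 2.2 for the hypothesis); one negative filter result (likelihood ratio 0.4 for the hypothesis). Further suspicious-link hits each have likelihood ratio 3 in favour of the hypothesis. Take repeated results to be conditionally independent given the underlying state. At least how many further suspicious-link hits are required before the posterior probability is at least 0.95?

Prior odds = 0.0067/0.9933 = 67/9933.
Combined Bayes factor of the evidence already in hand = 3.6 × 2.2 × 0.4 = 3.168.
Odds after that evidence = (67/9933) × 3.168 = 804/37625.
Target odds = 0.95/0.05 = 19.
Need 3ⁿ ≥ 19 ÷ (804/37625) = 714875/804.
3⁶ = 729 falls short of 714875/804 but 3⁷ = 2187 reaches it, so n = 7.

7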